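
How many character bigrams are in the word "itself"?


Word: "itself" (length 6)
Number of 2-grams = length - 2 + 1 = 6 - 2 + 1
= 5


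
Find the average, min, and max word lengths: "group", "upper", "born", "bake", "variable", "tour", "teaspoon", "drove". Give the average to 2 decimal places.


Lengths: "group"=5, "upper"=5, "born"=4, "bake"=4, "variable"=8, "tour"=4, "teaspoon"=8, "drove"=5
Sum = 43, Count = 8
Average = 43/8 = 5.38
= avg=5.38, min=4, max=8


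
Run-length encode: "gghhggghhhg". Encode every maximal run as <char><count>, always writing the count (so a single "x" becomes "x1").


String: "gghhggghhhg"
Scanning for consecutive runs:
  'g' x 2
  'h' x 2
  'g' x 3
  'h' x 3
  'g' x 1
RLE = "g2h2g3h3g1"


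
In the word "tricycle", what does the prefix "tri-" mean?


Prefix: tri-
Example: tricycle = tri- + cycle
Meaning = three


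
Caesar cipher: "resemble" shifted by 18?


Word: "resemble"
Shift: 18
Each letter → (letter + shift) mod 26:
  'r' (17) + 18 = 9 → 'j'
  'e' (4) + 18 = 22 → 'w'
  's' (18) + 18 = 10 → 'k'
  'e' (4) + 18 = 22 → 'w'
  'm' (12) + 18 = 4 → 'e'
  'b' (1) + 18 = 19 → 't'
  'l' (11) + 18 = 3 → 'd'
  'e' (4) + 18 = 22 → 'w'
Result = "jwkwetdw"


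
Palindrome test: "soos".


Word: "soos"
Reversed: "soos"
Forward == Backward? soos == soos
Palindrome = Yes


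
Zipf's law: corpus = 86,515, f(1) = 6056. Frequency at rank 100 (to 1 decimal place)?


Zipf's law: f(r) = f(1) / r
f(1) = 6056
f(100) = 6056 / 100
= 60.6 occurrences


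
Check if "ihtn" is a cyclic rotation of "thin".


Word: "thin", Candidate: "ihtn"
Method: check if candidate is substring of word+word
"thinthin" contains "ihtn"? No
Is rotation = No


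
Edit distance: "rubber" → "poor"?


Word 1: "rubber" (length 6)
Word 2: "poor" (length 4)
One optimal edit sequence (insert/delete/substitute each cost 1):
  1. delete 'r'  (+1)
  2. delete 'u'  (+1)
  3. substitute 'b' -> 'p'  (+1)
  4. substitute 'b' -> 'o'  (+1)
  5. substitute 'e' -> 'o'  (+1)
  6. keep 'r'
Total edit operations: 5
Edit distance = 5


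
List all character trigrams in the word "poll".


Word: "poll" (length 4)
Number of trigrams = 4 - 3 + 1 = 2
  Position 0: "pol"
  Position 1: "oll"
Trigrams = "pol", "oll"


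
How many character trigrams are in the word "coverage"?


Word: "coverage" (length 8)
Number of 3-grams = length - 3 + 1 = 8 - 3 + 1
= 6


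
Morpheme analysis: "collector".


Word: "collector"
Morphemes: collect | -or
Each morpheme carries meaning
= 2 morphemes


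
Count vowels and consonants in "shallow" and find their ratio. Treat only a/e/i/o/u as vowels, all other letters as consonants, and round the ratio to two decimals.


Word: "shallow"
Vowels (a,e,i,o,u): 2
Consonants: 5
Ratio = 2/5
= 0.40


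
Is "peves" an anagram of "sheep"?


Word 1: "sheep" → sorted: eehps
Word 2: "peves" → sorted: eepsv
Same letters? eehps != eepsv
Anagram = No


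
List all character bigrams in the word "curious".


Word: "curious" (length 7)
Number of bigrams = 7 - 2 + 1 = 6
  Position 0: "cu"
  Position 1: "ur"
  Position 2: "ri"
  Position 3: "io"
  Position 4: "ou"
  Position 5: "us"
Bigrams = "cu", "ur", "ri", "io", "ou", "us"


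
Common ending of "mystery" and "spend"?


Word 1: "mystery"
Word 2: "spend"
Comparing from end:
  Pos -1: 'y' != 'd' (stop)
LCS = "" (length 0)


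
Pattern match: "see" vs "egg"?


Pattern of "see": [0, 1, 1]
Pattern of "egg": [0, 1, 1]
Patterns match
Same pattern = Yes


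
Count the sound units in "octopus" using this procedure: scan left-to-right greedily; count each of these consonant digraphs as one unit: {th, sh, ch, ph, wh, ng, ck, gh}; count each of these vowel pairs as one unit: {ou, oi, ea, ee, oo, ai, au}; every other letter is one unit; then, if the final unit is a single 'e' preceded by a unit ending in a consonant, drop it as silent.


Word: "octopus" (7 letters)
Left-to-right scan:
  1. 'o' (letter)
  2. 'c' (letter)
  3. 't' (letter)
  4. 'o' (letter)
  5. 'p' (letter)
  6. 'u' (letter)
  7. 's' (letter)
Units from scan: 7
Sound units = 7 units


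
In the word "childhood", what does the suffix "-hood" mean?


Suffix: -hood
As in: childhood -> child + -hood
Meaning = state / condition


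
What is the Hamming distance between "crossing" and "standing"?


Comparing character by character (same length = 8):
  Pos 0: 'c' vs 's' !=
  Pos 1: 'r' vs 't' !=
  Pos 2: 'o' vs 'a' !=
  Pos 3: 's' vs 'n' !=
  Pos 4: 's' vs 'd' !=
  Pos 5: 'i' vs 'i' =
  Pos 6: 'n' vs 'n' =
  Pos 7: 'g' vs 'g' =
Hamming distance = 5


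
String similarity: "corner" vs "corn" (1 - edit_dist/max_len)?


Word 1: "corner" (length 6)
Word 2: "corn" (length 4)
One optimal edit sequence:
  1. keep 'c'
  2. keep 'o'
  3. keep 'r'
  4. keep 'n'
  5. delete 'e'  (+1)
  6. delete 'r'  (+1)
Edit distance = 2
Max length = max(6, 4) = 6
Similarity = 1 - 2/6
= 0.6667


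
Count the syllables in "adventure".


Word: "adventure"
Syllable breakdown: ad / ven / ture
Counting: 3 parts
= 3 syllables


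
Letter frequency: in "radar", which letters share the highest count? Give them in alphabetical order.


Word: "radar"
Letter counts:
  'a': 2
  'd': 1
  'r': 2
Maximum count = 2
Most frequent = 'a', 'r' (2 times each)


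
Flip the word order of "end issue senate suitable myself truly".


Original: "end issue senate suitable myself truly"
Words (1..n): end | issue | senate | suitable | myself | truly
Reversed (n..1): truly | myself | suitable | senate | issue | end
Result = "truly myself suitable senate issue end"


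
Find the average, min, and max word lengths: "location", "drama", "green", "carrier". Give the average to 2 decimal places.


Lengths: "location"=8, "drama"=5, "green"=5, "carrier"=7
Sum = 25, Count = 4
Average = 25/4 = 6.25
= avg=6.25, min=5, max=8


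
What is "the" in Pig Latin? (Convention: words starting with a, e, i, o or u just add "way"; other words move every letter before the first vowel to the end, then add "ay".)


Word: "the"
Starts with consonant(s) → move to end, add 'ay'
Consonant cluster: "th"
Pig Latin = "ethay"


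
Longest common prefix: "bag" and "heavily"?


Word 1: "bag"
Word 2: "heavily"
Comparing from start:
  Pos 0: 'b' != 'h' (stop)
LCP = "" (length 0)


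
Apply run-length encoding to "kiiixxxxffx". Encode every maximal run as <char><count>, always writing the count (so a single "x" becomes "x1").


String: "kiiixxxxffx"
Scanning for consecutive runs:
  'k' x 1
  'i' x 3
  'x' x 4
  'f' x 2
  'x' x 1
RLE = "k1i3x4f2x1"


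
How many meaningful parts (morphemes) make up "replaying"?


Word: "replaying"
Morphemes: re- + play + -ing
Each morpheme carries meaning
= 3 morphemes


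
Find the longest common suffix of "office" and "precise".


Word 1: "office"
Word 2: "precise"
Comparing from end:
  Pos -1: 'e' == 'e'
  Pos -2: 'c' != 's' (stop)
LCS = "e" (length 1)


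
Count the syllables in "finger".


Word: "finger"
Syllable breakdown: fin | ger
Counting: 2 parts
= 2 syllables


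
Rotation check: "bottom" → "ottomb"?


Word: "bottom", Candidate: "ottomb"
Method: check if candidate is substring of word+word
"bottombottom" contains "ottomb"? Yes
Is rotation = Yes


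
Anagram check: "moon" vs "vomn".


Word 1: "moon" → sorted: mnoo
Word 2: "vomn" → sorted: mnov
Same letters? mnoo != mnov
Anagram = No


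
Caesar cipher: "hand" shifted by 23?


Word: "hand"
Shift: 23
Each letter → (letter + shift) mod 26:
  'h' (7) + 23 = 4 → 'e'
  'a' (0) + 23 = 23 → 'x'
  'n' (13) + 23 = 10 → 'k'
  'd' (3) + 23 = 0 → 'a'
Result = "exka"


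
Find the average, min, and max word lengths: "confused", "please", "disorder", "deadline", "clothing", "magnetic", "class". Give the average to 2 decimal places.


Lengths: "confused"=8, "please"=6, "disorder"=8, "deadline"=8, "clothing"=8, "magnetic"=8, "class"=5
Sum = 51, Count = 7
Average = 51/7 = 7.29
= avg=7.29, min=5, max=8


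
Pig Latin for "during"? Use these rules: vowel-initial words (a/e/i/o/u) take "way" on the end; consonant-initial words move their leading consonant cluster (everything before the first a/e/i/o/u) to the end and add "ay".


Word: "during"
Starts with consonant(s) → move to end, add 'ay'
Consonant cluster: "d"
Pig Latin = "uringday"


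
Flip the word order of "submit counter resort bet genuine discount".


Original: "submit counter resort bet genuine discount"
Words (1..n): submit | counter | resort | bet | genuine | discount
Reversed (n..1): discount | genuine | bet | resort | counter | submit
Result = "discount genuine bet resort counter submit"


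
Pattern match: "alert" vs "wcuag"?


Pattern of "alert": [0, 1, 2, 3, 4]
Pattern of "wcuag": [0, 1, 2, 3, 4]
Patterns match
Same pattern = Yes


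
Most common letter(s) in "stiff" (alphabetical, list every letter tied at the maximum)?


Word: "stiff"
Letter counts:
  'f': 2
  'i': 1
  's': 1
  't': 1
Maximum count = 2
Most frequent = 'f' (2 times each)


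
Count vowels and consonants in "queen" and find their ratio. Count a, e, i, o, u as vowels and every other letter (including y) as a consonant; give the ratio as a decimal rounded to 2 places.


Word: "queen"
Vowels (a,e,i,o,u): 3
Consonants: 2
Ratio = 3/2
= 1.50


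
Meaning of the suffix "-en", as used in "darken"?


Suffix: -en
As in: darken -> dark + -en
Meaning = to make / become


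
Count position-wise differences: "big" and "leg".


Comparing character by character (same length = 3):
  Pos 0: 'b' vs 'l' !=
  Pos 1: 'i' vs 'e' !=
  Pos 2: 'g' vs 'g' =
Hamming distance = 2


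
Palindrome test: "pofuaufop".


Word: "pofuaufop"
Reversed: "pofuaufop"
Forward == Backward? pofuaufop == pofuaufop
Palindrome = Yes


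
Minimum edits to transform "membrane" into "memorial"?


Word 1: "membrane" (length 8)
Word 2: "memorial" (length 8)
One optimal edit sequence (insert/delete/substitute each cost 1):
  1. keep 'm'
  2. keep 'e'
  3. keep 'm'
  4. substitute 'b' -> 'o'  (+1)
  5. keep 'r'
  6. substitute 'a' -> 'i'  (+1)
  7. substitute 'n' -> 'a'  (+1)
  8. substitute 'e' -> 'l'  (+1)
Total edit operations: 4
Edit distance = 4


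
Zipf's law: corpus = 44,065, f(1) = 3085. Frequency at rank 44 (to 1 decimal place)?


Zipf's law: f(r) = f(1) / r
f(1) = 3085
f(44) = 3085 / 44
= 70.1 occurrences


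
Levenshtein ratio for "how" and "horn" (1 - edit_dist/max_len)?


Word 1: "how" (length 3)
Word 2: "horn" (length 4)
One optimal edit sequence:
  1. keep 'h'
  2. keep 'o'
  3. insert 'r'  (+1)
  4. substitute 'w' -> 'n'  (+1)
Edit distance = 2
Max length = max(3, 4) = 4
Similarity = 1 - 2/4
= 0.5000


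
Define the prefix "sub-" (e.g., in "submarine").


Prefix: sub-
As in: submarine -> sub- + marine
Meaning = under / below


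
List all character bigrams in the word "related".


Word: "related" (length 7)
Number of bigrams = 7 - 2 + 1 = 6
  Position 0: "re"
  Position 1: "el"
  Position 2: "la"
  Position 3: "at"
  Position 4: "te"
  Position 5: "ed"
Bigrams = "re", "el", "la", "at", "te", "ed"


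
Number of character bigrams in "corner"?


Word: "corner" (length 6)
Number of 2-grams = length - 2 + 1 = 6 - 2 + 1
= 5


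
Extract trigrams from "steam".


Word: "steam" (length 5)
Number of trigrams = 5 - 3 + 1 = 3
  Position 0: "ste"
  Position 1: "tea"
  Position 2: "eam"
Trigrams = "ste", "tea", "eam"


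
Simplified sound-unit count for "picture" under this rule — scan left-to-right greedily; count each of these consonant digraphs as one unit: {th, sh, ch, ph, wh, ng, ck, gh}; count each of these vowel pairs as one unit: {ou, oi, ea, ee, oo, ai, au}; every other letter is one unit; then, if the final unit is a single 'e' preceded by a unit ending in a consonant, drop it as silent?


Word: "picture" (7 letters)
Left-to-right scan:
  [1] 'p' (letter)
  [2] 'i' (letter)
  [3] 'c' (letter)
  [4] 't' (letter)
  [5] 'u' (letter)
  [6] 'r' (letter)
  [7] 'e' (letter)
Units from scan: 7
Final unit is 'e' after a consonant -> drop as silent (-1)
Sound units = 6 units


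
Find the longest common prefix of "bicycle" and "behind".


Word 1: "bicycle"
Word 2: "behind"
Comparing from start:
  Pos 0: 'b' == 'b'
  Pos 1: 'i' != 'e' (stop)
LCP = "b" (length 1)


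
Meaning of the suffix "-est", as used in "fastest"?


Suffix: -est
Example: fastest (fast + -est)
Meaning = most


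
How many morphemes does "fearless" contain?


Word: "fearless"
Morphemes: fear / -less
Each morpheme carries meaning
= 2 morphemes


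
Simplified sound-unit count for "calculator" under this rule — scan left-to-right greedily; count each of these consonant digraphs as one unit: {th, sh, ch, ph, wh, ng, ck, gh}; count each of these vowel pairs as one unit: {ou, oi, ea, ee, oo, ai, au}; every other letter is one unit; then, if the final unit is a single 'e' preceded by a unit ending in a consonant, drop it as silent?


Word: "calculator" (10 letters)
Left-to-right scan:
  [1] 'c' (letter)
  [2] 'a' (letter)
  [3] 'l' (letter)
  [4] 'c' (letter)
  [5] 'u' (letter)
  [6] 'l' (letter)
  [7] 'a' (letter)
  [8] 't' (letter)
  [9] 'o' (letter)
  [10] 'r' (letter)
Units from scan: 10
Sound units = 10 units


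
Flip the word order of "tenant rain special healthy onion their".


Original: "tenant rain special healthy onion their"
Words (1..n): tenant | rain | special | healthy | onion | their
Reversed (n..1): their | onion | healthy | special | rain | tenant
Result = "their onion healthy special rain tenant"


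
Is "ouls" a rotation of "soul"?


Word: "soul", Candidate: "ouls"
Method: check if candidate is substring of word+word
"soulsoul" contains "ouls"? Yes
Is rotation = Yes


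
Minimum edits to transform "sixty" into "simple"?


Word 1: "sixty" (length 5)
Word 2: "simple" (length 6)
One optimal edit sequence (insert/delete/substitute each cost 1):
  1. keep 's'
  2. keep 'i'
  3. insert 'm'  (+1)
  4. substitute 'x' -> 'p'  (+1)
  5. substitute 't' -> 'l'  (+1)
  6. substitute 'y' -> 'e'  (+1)
Total edit operations: 4
Edit distance = 4


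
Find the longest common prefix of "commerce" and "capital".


Word 1: "commerce"
Word 2: "capital"
Comparing from start:
  Pos 0: 'c' == 'c'
  Pos 1: 'o' != 'a' (stop)
LCP = "c" (length 1)


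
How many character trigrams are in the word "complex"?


Word: "complex" (length 7)
Number of 3-grams = length - 3 + 1 = 7 - 3 + 1
= 5


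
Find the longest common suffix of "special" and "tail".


Word 1: "special"
Word 2: "tail"
Comparing from end:
  Pos -1: 'l' == 'l'
  Pos -2: 'a' != 'i' (stop)
LCS = "l" (length 1)


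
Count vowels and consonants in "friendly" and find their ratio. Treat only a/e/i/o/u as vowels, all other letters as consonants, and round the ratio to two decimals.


Word: "friendly"
Vowels (a,e,i,o,u): 2
Consonants: 6
Ratio = 2/6
= 0.33


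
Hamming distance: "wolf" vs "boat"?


Comparing character by character (same length = 4):
  Pos 0: 'w' vs 'b' !=
  Pos 1: 'o' vs 'o' =
  Pos 2: 'l' vs 'a' !=
  Pos 3: 'f' vs 't' !=
Hamming distance = 3


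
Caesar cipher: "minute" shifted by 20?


Word: "minute"
Shift: 20
Each letter → (letter + shift) mod 26:
  'm' (12) + 20 = 6 → 'g'
  'i' (8) + 20 = 2 → 'c'
  'n' (13) + 20 = 7 → 'h'
  'u' (20) + 20 = 14 → 'o'
  't' (19) + 20 = 13 → 'n'
  'e' (4) + 20 = 24 → 'y'
Result = "gchony"


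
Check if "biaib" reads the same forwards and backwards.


Word: "biaib"
Reversed: "biaib"
Forward == Backward? biaib == biaib
Palindrome = Yes


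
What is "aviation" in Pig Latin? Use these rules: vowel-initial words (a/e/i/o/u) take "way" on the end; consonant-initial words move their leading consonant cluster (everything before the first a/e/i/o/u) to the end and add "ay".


Word: "aviation"
Starts with vowel → add 'way'
Pig Latin = "aviationway"


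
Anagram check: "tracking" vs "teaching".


Word 1: "tracking" → sorted: acgiknrt
Word 2: "teaching" → sorted: aceghint
Same letters? acgiknrt != aceghint
Anagram = No


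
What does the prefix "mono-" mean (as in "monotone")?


Prefix: mono-
As in: monotone -> mono- + tone
Meaning = one


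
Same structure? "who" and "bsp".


Pattern of "who": [0, 1, 2]
Pattern of "bsp": [0, 1, 2]
Patterns match
Same pattern = Yes


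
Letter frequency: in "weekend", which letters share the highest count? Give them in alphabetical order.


Word: "weekend"
Letter counts:
  'd': 1
  'e': 3
  'k': 1
  'n': 1
  'w': 1
Maximum count = 3
Most frequent = 'e' (3 times each)


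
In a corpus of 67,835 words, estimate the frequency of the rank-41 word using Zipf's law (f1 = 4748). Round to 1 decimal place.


Zipf's law: f(r) = f(1) / r
f(1) = 4748
f(41) = 4748 / 41
= 115.8 occurrences


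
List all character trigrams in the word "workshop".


Word: "workshop" (length 8)
Number of trigrams = 8 - 3 + 1 = 6
  Position 0: "wor"
  Position 1: "ork"
  Position 2: "rks"
  Position 3: "ksh"
  Position 4: "sho"
  Position 5: "hop"
Trigrams = "wor", "ork", "rks", "ksh", "sho", "hop"


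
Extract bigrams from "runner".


Word: "runner" (length 6)
Number of bigrams = 6 - 2 + 1 = 5
  Position 0: "ru"
  Position 1: "un"
  Position 2: "nn"
  Position 3: "ne"
  Position 4: "er"
Bigrams = "ru", "un", "nn", "ne", "er"


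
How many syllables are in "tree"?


Word: "tree"
Syllable breakdown: tree
Counting: 1 part
= 1 syllable


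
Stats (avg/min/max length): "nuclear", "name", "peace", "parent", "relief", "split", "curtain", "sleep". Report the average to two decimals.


Lengths: "nuclear"=7, "name"=4, "peace"=5, "parent"=6, "relief"=6, "split"=5, "curtain"=7, "sleep"=5
Sum = 45, Count = 8
Average = 45/8 = 5.63
= avg=5.63, min=4, max=7


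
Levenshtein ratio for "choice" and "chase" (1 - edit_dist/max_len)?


Word 1: "choice" (length 6)
Word 2: "chase" (length 5)
One optimal edit sequence:
  1. keep 'c'
  2. keep 'h'
  3. delete 'o'  (+1)
  4. substitute 'i' -> 'a'  (+1)
  5. substitute 'c' -> 's'  (+1)
  6. keep 'e'
Edit distance = 3
Max length = max(6, 5) = 6
Similarity = 1 - 3/6
= 0.5000


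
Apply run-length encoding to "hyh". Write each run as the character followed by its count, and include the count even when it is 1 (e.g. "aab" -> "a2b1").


String: "hyh"
Scanning for consecutive runs:
  'h' x 1
  'y' x 1
  'h' x 1
RLE = "h1y1h1"


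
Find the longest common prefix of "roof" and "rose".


Word 1: "roof"
Word 2: "rose"
Comparing from start:
  Pos 0: 'r' == 'r'
  Pos 1: 'o' == 'o'
  Pos 2: 'o' != 's' (stop)
LCP = "ro" (length 2)


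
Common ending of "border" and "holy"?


Word 1: "border"
Word 2: "holy"
Comparing from end:
  Pos -1: 'r' != 'y' (stop)
LCS = "" (length 0)


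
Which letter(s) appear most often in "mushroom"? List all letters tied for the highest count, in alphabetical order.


Word: "mushroom"
Letter counts:
  'h': 1
  'm': 2
  'o': 2
  'r': 1
  's': 1
  'u': 1
Maximum count = 2
Most frequent = 'm', 'o' (2 times each)


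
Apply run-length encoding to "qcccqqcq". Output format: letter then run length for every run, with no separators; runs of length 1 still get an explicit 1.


String: "qcccqqcq"
Scanning for consecutive runs:
  'q' x 1
  'c' x 3
  'q' x 2
  'c' x 1
  'q' x 1
RLE = "q1c3q2c1q1"


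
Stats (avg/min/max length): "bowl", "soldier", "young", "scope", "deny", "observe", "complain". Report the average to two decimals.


Lengths: "bowl"=4, "soldier"=7, "young"=5, "scope"=5, "deny"=4, "observe"=7, "complain"=8
Sum = 40, Count = 7
Average = 40/7 = 5.71
= avg=5.71, min=4, max=8


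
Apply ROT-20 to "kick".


Word: "kick"
Shift: 20
Each letter → (letter + shift) mod 26:
  'k' (10) + 20 = 4 → 'e'
  'i' (8) + 20 = 2 → 'c'
  'c' (2) + 20 = 22 → 'w'
  'k' (10) + 20 = 4 → 'e'
Result = "ecwe"


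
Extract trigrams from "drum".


Word: "drum" (length 4)
Number of trigrams = 4 - 3 + 1 = 2
  Position 0: "dru"
  Position 1: "rum"
Trigrams = "dru", "rum"


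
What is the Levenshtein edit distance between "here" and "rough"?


Word 1: "here" (length 4)
Word 2: "rough" (length 5)
One optimal edit sequence (insert/delete/substitute each cost 1):
  1. insert 'r'  (+1)
  2. substitute 'h' -> 'o'  (+1)
  3. substitute 'e' -> 'u'  (+1)
  4. substitute 'r' -> 'g'  (+1)
  5. substitute 'e' -> 'h'  (+1)
Total edit operations: 5
Edit distance = 5


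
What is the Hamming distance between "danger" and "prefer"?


Comparing character by character (same length = 6):
  Pos 0: 'd' vs 'p' !=
  Pos 1: 'a' vs 'r' !=
  Pos 2: 'n' vs 'e' !=
  Pos 3: 'g' vs 'f' !=
  Pos 4: 'e' vs 'e' =
  Pos 5: 'r' vs 'r' =
Hamming distance = 4


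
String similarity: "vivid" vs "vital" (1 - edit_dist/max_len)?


Word 1: "vivid" (length 5)
Word 2: "vital" (length 5)
One optimal edit sequence:
  1. keep 'v'
  2. keep 'i'
  3. substitute 'v' -> 't'  (+1)
  4. substitute 'i' -> 'a'  (+1)
  5. substitute 'd' -> 'l'  (+1)
Edit distance = 3
Max length = max(5, 5) = 5
Similarity = 1 - 3/5
= 0.4000


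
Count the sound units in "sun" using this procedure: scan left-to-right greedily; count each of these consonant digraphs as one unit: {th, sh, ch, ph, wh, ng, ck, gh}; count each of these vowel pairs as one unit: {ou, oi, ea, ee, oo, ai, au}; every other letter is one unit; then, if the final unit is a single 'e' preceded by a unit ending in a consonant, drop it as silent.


Word: "sun" (3 letters)
Left-to-right scan:
  (1) 's' (letter)
  (2) 'u' (letter)
  (3) 'n' (letter)
Units from scan: 3
Sound units = 3 units


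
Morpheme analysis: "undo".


Word: "undo"
Morphemes: un- + do
Each morpheme carries meaning
= 2 morphemes


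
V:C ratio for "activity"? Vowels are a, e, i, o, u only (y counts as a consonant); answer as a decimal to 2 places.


Word: "activity"
Vowels (a,e,i,o,u): 3
Consonants: 5
Ratio = 3/5
= 0.60


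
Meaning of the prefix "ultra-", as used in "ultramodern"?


Prefix: ultra-
Example: ultramodern = ultra- + modern
Meaning = beyond


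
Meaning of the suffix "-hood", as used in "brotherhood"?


Suffix: -hood
As in: brotherhood -> brother + -hood
Meaning = state / condition


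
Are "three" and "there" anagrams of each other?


Word 1: "three" → sorted: eehrt
Word 2: "there" → sorted: eehrt
Same letters? eehrt == eehrt
Anagram = Yes


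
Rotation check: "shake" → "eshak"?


Word: "shake", Candidate: "eshak"
Method: check if candidate is substring of word+word
"shakeshake" contains "eshak"? Yes
Is rotation = Yes


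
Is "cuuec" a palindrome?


Word: "cuuec"
Reversed: "ceuuc"
Forward == Backward? cuuec != ceuuc
Palindrome = No


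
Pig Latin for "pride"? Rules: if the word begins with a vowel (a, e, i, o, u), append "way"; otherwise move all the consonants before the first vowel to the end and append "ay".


Word: "pride"
Starts with consonant(s) → move to end, add 'ay'
Consonant cluster: "pr"
Pig Latin = "idepray"


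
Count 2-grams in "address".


Word: "address" (length 7)
Number of 2-grams = length - 2 + 1 = 7 - 2 + 1
= 6


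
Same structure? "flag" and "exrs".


Pattern of "flag": [0, 1, 2, 3]
Pattern of "exrs": [0, 1, 2, 3]
Patterns match
Same pattern = Yes


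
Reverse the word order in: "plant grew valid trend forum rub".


Original: "plant grew valid trend forum rub"
Words (1..n): plant | grew | valid | trend | forum | rub
Reversed (n..1): rub | forum | trend | valid | grew | plant
Result = "rub forum trend valid grew plant"


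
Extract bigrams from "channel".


Word: "channel" (length 7)
Number of bigrams = 7 - 2 + 1 = 6
  Position 0: "ch"
  Position 1: "ha"
  Position 2: "an"
  Position 3: "nn"
  Position 4: "ne"
  Position 5: "el"
Bigrams = "ch", "ha", "an", "nn", "ne", "el"


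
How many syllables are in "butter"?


Word: "butter"
Syllable breakdown: but-ter
Counting: 2 parts
= 2 syllables


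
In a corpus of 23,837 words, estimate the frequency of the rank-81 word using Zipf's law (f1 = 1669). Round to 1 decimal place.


Zipf's law: f(r) = f(1) / r
f(1) = 1669
f(81) = 1669 / 81
= 20.6 occurrences


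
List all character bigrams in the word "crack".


Word: "crack" (length 5)
Number of bigrams = 5 - 2 + 1 = 4
  Position 0: "cr"
  Position 1: "ra"
  Position 2: "ac"
  Position 3: "ck"
Bigrams = "cr", "ra", "ac", "ck"


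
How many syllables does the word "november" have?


Word: "november"
Syllable breakdown: no / vem / ber
Counting: 3 parts
= 3 syllables


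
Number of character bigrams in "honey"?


Word: "honey" (length 5)
Number of 2-grams = length - 2 + 1 = 5 - 2 + 1
= 4


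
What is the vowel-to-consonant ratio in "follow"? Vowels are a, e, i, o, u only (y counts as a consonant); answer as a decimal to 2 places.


Word: "follow"
Vowels (a,e,i,o,u): 2
Consonants: 4
Ratio = 2/4
= 0.50


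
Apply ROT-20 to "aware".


Word: "aware"
Shift: 20
Each letter → (letter + shift) mod 26:
  'a' (0) + 20 = 20 → 'u'
  'w' (22) + 20 = 16 → 'q'
  'a' (0) + 20 = 20 → 'u'
  'r' (17) + 20 = 11 → 'l'
  'e' (4) + 20 = 24 → 'y'
Result = "uquly"


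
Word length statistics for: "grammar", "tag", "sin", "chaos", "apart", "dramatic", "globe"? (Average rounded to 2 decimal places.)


Lengths: "grammar"=7, "tag"=3, "sin"=3, "chaos"=5, "apart"=5, "dramatic"=8, "globe"=5
Sum = 36, Count = 7
Average = 36/7 = 5.14
= avg=5.14, min=3, max=8


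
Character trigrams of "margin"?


Word: "margin" (length 6)
Number of trigrams = 6 - 3 + 1 = 4
  Position 0: "mar"
  Position 1: "arg"
  Position 2: "rgi"
  Position 3: "gin"
Trigrams = "mar", "arg", "rgi", "gin"


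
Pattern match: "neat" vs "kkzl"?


Pattern of "neat": [0, 1, 2, 3]
Pattern of "kkzl": [0, 0, 1, 2]
Patterns do not match
Same pattern = No


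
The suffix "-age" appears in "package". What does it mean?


Suffix: -age
Example: package (pack + -age)
Meaning = result / collection


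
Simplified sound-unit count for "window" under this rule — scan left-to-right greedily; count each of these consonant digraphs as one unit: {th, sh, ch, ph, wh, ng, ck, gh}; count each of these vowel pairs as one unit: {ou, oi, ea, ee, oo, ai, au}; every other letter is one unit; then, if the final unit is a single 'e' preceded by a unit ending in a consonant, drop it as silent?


Word: "window" (6 letters)
Left-to-right scan:
  [1] 'w' (letter)
  [2] 'i' (letter)
  [3] 'n' (letter)
  [4] 'd' (letter)
  [5] 'o' (letter)
  [6] 'w' (letter)
Units from scan: 6
Sound units = 6 units


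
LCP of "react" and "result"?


Word 1: "react"
Word 2: "result"
Comparing from start:
  Pos 0: 'r' == 'r'
  Pos 1: 'e' == 'e'
  Pos 2: 'a' != 's' (stop)
LCP = "re" (length 2)


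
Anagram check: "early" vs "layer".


Word 1: "early" → sorted: aelry
Word 2: "layer" → sorted: aelry
Same letters? aelry == aelry
Anagram = Yes


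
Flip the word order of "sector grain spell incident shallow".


Original: "sector grain spell incident shallow"
Words (1..n): sector | grain | spell | incident | shallow
Reversed (n..1): shallow | incident | spell | grain | sector
Result = "shallow incident spell grain sector"


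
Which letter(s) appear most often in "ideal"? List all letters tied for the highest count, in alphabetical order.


Word: "ideal"
Letter counts:
  'a': 1
  'd': 1
  'e': 1
  'i': 1
  'l': 1
Maximum count = 1
Most frequent = 'a', 'd', 'e', 'i', 'l' (1 time each)


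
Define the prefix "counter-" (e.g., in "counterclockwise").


Prefix: counter-
Example: counterclockwise = counter- + clockwise
Meaning = against / opposite


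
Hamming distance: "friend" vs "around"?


Comparing character by character (same length = 6):
  Pos 0: 'f' vs 'a' !=
  Pos 1: 'r' vs 'r' =
  Pos 2: 'i' vs 'o' !=
  Pos 3: 'e' vs 'u' !=
  Pos 4: 'n' vs 'n' =
  Pos 5: 'd' vs 'd' =
Hamming distance = 3


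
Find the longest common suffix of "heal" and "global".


Word 1: "heal"
Word 2: "global"
Comparing from end:
  Pos -1: 'l' == 'l'
  Pos -2: 'a' == 'a'
  Pos -3: 'e' != 'b' (stop)
LCS = "al" (length 2)


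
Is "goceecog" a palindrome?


Word: "goceecog"
Reversed: "goceecog"
Forward == Backward? goceecog == goceecog
Palindrome = Yes


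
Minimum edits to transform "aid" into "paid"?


Word 1: "aid" (length 3)
Word 2: "paid" (length 4)
One optimal edit sequence (insert/delete/substitute each cost 1):
  1. insert 'p'  (+1)
  2. keep 'a'
  3. keep 'i'
  4. keep 'd'
Total edit operations: 1
Edit distance = 1


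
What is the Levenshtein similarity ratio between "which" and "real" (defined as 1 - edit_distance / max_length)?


Word 1: "which" (length 5)
Word 2: "real" (length 4)
One optimal edit sequence:
  1. delete 'w'  (+1)
  2. substitute 'h' -> 'r'  (+1)
  3. substitute 'i' -> 'e'  (+1)
  4. substitute 'c' -> 'a'  (+1)
  5. substitute 'h' -> 'l'  (+1)
Edit distance = 5
Max length = max(5, 4) = 5
Similarity = 1 - 5/5
= 0.0000


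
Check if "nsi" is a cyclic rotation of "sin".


Word: "sin", Candidate: "nsi"
Method: check if candidate is substring of word+word
"sinsin" contains "nsi"? Yes
Is rotation = Yes


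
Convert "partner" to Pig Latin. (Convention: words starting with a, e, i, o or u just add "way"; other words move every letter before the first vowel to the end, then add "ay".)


Word: "partner"
Starts with consonant(s) → move to end, add 'ay'
Consonant cluster: "p"
Pig Latin = "artnerpay"


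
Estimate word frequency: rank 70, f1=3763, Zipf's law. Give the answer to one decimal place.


Zipf's law: f(r) = f(1) / r
f(1) = 3763
f(70) = 3763 / 70
= 53.8 occurrences


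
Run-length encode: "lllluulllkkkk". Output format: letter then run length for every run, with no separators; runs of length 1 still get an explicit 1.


String: "lllluulllkkkk"
Scanning for consecutive runs:
  'l' x 4
  'u' x 2
  'l' x 3
  'k' x 4
RLE = "l4u2l3k4"


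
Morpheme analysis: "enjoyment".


Word: "enjoyment"
Morphemes: en- | joy | -ment
Each morpheme carries meaning
= 3 morphemes


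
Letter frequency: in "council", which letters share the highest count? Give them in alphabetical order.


Word: "council"
Letter counts:
  'c': 2
  'i': 1
  'l': 1
  'n': 1
  'o': 1
  'u': 1
Maximum count = 2
Most frequent = 'c' (2 times each)


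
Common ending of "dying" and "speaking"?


Word 1: "dying"
Word 2: "speaking"
Comparing from end:
  Pos -1: 'g' == 'g'
  Pos -2: 'n' == 'n'
  Pos -3: 'i' == 'i'
  Pos -4: 'y' != 'k' (stop)
LCS = "ing" (length 3)


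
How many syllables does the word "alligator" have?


Word: "alligator"
Syllable breakdown: al-li-ga-tor
Counting: 4 parts
= 4 syllables


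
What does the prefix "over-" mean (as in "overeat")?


Prefix: over-
Example: overeat = over- + eat
Meaning = excessive


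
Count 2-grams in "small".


Word: "small" (length 5)
Number of 2-grams = length - 2 + 1 = 5 - 2 + 1
= 4


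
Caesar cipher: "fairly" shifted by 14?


Word: "fairly"
Shift: 14
Each letter → (letter + shift) mod 26:
  'f' (5) + 14 = 19 → 't'
  'a' (0) + 14 = 14 → 'o'
  'i' (8) + 14 = 22 → 'w'
  'r' (17) + 14 = 5 → 'f'
  'l' (11) + 14 = 25 → 'z'
  'y' (24) + 14 = 12 → 'm'
Result = "towfzm"


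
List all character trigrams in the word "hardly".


Word: "hardly" (length 6)
Number of trigrams = 6 - 3 + 1 = 4
  Position 0: "har"
  Position 1: "ard"
  Position 2: "rdl"
  Position 3: "dly"
Trigrams = "har", "ard", "rdl", "dly"


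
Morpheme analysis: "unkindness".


Word: "unkindness"
Morphemes: un- / kind / -ness
Each morpheme carries meaning
= 3 morphemes


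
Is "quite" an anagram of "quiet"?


Word 1: "quiet" → sorted: eiqtu
Word 2: "quite" → sorted: eiqtu
Same letters? eiqtu == eiqtu
Anagram = Yes


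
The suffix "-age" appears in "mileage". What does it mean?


Suffix: -age
Example: mileage = mile + -age
Meaning = result / collection


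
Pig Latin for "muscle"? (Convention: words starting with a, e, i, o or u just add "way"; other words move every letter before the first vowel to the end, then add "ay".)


Word: "muscle"
Starts with consonant(s) → move to end, add 'ay'
Consonant cluster: "m"
Pig Latin = "usclemay"


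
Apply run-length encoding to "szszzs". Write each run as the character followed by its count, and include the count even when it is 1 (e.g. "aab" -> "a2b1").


String: "szszzs"
Scanning for consecutive runs:
  's' x 1
  'z' x 1
  's' x 1
  'z' x 2
  's' x 1
RLE = "s1z1s1z2s1"


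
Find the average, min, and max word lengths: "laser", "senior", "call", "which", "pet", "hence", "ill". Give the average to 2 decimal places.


Lengths: "laser"=5, "senior"=6, "call"=4, "which"=5, "pet"=3, "hence"=5, "ill"=3
Sum = 31, Count = 7
Average = 31/7 = 4.43
= avg=4.43, min=3, max=6


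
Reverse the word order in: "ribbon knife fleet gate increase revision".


Original: "ribbon knife fleet gate increase revision"
Words (1..n): ribbon | knife | fleet | gate | increase | revision
Reversed (n..1): revision | increase | gate | fleet | knife | ribbon
Result = "revision increase gate fleet knife ribbon"


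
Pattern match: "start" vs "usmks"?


Pattern of "start": [0, 1, 2, 3, 1]
Pattern of "usmks": [0, 1, 2, 3, 1]
Patterns match
Same pattern = Yes


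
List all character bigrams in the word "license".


Word: "license" (length 7)
Number of bigrams = 7 - 2 + 1 = 6
  Position 0: "li"
  Position 1: "ic"
  Position 2: "ce"
  Position 3: "en"
  Position 4: "ns"
  Position 5: "se"
Bigrams = "li", "ic", "ce", "en", "ns", "se"


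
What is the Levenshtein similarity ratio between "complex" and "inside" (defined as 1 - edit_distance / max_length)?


Word 1: "complex" (length 7)
Word 2: "inside" (length 6)
One optimal edit sequence:
  1. substitute 'c' -> 'i'  (+1)
  2. substitute 'o' -> 'n'  (+1)
  3. substitute 'm' -> 's'  (+1)
  4. substitute 'p' -> 'i'  (+1)
  5. substitute 'l' -> 'd'  (+1)
  6. keep 'e'
  7. delete 'x'  (+1)
Edit distance = 6
Max length = max(7, 6) = 7
Similarity = 1 - 6/7
= 0.1429


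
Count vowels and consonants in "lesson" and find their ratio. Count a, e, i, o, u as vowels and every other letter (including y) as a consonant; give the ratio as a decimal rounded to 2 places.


Word: "lesson"
Vowels (a,e,i,o,u): 2
Consonants: 4
Ratio = 2/4
= 0.50


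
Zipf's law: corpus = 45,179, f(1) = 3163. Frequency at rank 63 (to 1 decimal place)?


Zipf's law: f(r) = f(1) / r
f(1) = 3163
f(63) = 3163 / 63
= 50.2 occurrences


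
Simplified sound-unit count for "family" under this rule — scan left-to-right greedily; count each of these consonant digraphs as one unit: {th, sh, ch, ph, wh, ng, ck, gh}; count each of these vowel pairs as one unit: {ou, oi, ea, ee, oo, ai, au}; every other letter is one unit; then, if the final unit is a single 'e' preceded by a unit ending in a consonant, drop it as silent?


Word: "family" (6 letters)
Left-to-right scan:
  (1) 'f' (letter)
  (2) 'a' (letter)
  (3) 'm' (letter)
  (4) 'i' (letter)
  (5) 'l' (letter)
  (6) 'y' (letter)
Units from scan: 6
Sound units = 6 units


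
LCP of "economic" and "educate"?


Word 1: "economic"
Word 2: "educate"
Comparing from start:
  Pos 0: 'e' == 'e'
  Pos 1: 'c' != 'd' (stop)
LCP = "e" (length 1)


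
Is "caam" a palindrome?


Word: "caam"
Reversed: "maac"
Forward == Backward? caam != maac
Palindrome = No


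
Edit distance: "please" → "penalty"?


Word 1: "please" (length 6)
Word 2: "penalty" (length 7)
One optimal edit sequence (insert/delete/substitute each cost 1):
  1. keep 'p'
  2. substitute 'l' -> 'e'  (+1)
  3. substitute 'e' -> 'n'  (+1)
  4. keep 'a'
  5. insert 'l'  (+1)
  6. substitute 's' -> 't'  (+1)
  7. substitute 'e' -> 'y'  (+1)
Total edit operations: 5
Edit distance = 5


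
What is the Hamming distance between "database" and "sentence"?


Comparing character by character (same length = 8):
  Pos 0: 'd' vs 's' !=
  Pos 1: 'a' vs 'e' !=
  Pos 2: 't' vs 'n' !=
  Pos 3: 'a' vs 't' !=
  Pos 4: 'b' vs 'e' !=
  Pos 5: 'a' vs 'n' !=
  Pos 6: 's' vs 'c' !=
  Pos 7: 'e' vs 'e' =
Hamming distance = 7


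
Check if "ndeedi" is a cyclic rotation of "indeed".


Word: "indeed", Candidate: "ndeedi"
Method: check if candidate is substring of word+word
"indeedindeed" contains "ndeedi"? Yes
Is rotation = Yes


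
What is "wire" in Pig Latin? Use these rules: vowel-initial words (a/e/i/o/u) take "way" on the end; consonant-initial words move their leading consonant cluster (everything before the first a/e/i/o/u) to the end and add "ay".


Word: "wire"
Starts with consonant(s) → move to end, add 'ay'
Consonant cluster: "w"
Pig Latin = "ireway"


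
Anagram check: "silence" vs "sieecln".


Word 1: "silence" → sorted: ceeilns
Word 2: "sieecln" → sorted: ceeilns
Same letters? ceeilns == ceeilns
Anagram = Yes


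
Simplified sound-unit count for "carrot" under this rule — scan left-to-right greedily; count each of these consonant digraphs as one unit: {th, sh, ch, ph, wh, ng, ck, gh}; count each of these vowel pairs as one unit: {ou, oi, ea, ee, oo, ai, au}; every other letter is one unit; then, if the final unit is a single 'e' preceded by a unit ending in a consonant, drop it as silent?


Word: "carrot" (6 letters)
Left-to-right scan:
  [1] 'c' (letter)
  [2] 'a' (letter)
  [3] 'r' (letter)
  [4] 'r' (letter)
  [5] 'o' (letter)
  [6] 't' (letter)
Units from scan: 6
Sound units = 6 units


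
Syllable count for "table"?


Word: "table"
Syllable breakdown: ta · ble
Counting: 2 parts
= 2 syllables


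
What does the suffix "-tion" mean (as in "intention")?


Suffix: -tion
Example: intention = intend + -tion, with a spelling change
Meaning = act or process


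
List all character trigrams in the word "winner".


Word: "winner" (length 6)
Number of trigrams = 6 - 3 + 1 = 4
  Position 0: "win"
  Position 1: "inn"
  Position 2: "nne"
  Position 3: "ner"
Trigrams = "win", "inn", "nne", "ner"


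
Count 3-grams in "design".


Word: "design" (length 6)
Number of 3-grams = length - 3 + 1 = 6 - 3 + 1
= 4


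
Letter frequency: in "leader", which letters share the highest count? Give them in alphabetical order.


Word: "leader"
Letter counts:
  'a': 1
  'd': 1
  'e': 2
  'l': 1
  'r': 1
Maximum count = 2
Most frequent = 'e' (2 times each)


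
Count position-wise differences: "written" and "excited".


Comparing character by character (same length = 7):
  Pos 0: 'w' vs 'e' !=
  Pos 1: 'r' vs 'x' !=
  Pos 2: 'i' vs 'c' !=
  Pos 3: 't' vs 'i' !=
  Pos 4: 't' vs 't' =
  Pos 5: 'e' vs 'e' =
  Pos 6: 'n' vs 'd' !=
Hamming distance = 5


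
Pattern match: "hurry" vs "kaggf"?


Pattern of "hurry": [0, 1, 2, 2, 3]
Pattern of "kaggf": [0, 1, 2, 2, 3]
Patterns match
Same pattern = Yes


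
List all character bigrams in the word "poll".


Word: "poll" (length 4)
Number of bigrams = 4 - 2 + 1 = 3
  Position 0: "po"
  Position 1: "ol"
  Position 2: "ll"
Bigrams = "po", "ol", "ll"


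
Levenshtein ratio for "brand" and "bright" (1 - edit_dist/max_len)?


Word 1: "brand" (length 5)
Word 2: "bright" (length 6)
One optimal edit sequence:
  1. keep 'b'
  2. keep 'r'
  3. insert 'i'  (+1)
  4. substitute 'a' -> 'g'  (+1)
  5. substitute 'n' -> 'h'  (+1)
  6. substitute 'd' -> 't'  (+1)
Edit distance = 4
Max length = max(5, 6) = 6
Similarity = 1 - 4/6
= 0.3333


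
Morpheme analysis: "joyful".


Word: "joyful"
Morphemes: joy / -ful
Each morpheme carries meaning
= 2 morphemes


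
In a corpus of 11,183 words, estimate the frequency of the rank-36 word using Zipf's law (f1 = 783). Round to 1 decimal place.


Zipf's law: f(r) = f(1) / r
f(1) = 783
f(36) = 783 / 36
= 21.8 occurrences
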